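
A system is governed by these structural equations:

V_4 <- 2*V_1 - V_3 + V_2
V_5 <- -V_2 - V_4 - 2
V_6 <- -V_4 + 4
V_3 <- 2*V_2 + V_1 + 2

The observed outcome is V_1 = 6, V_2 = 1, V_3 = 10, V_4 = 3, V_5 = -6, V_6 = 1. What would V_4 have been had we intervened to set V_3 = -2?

The intervention breaks the incoming arrows to V_3: V_3 <- 2*V_2 + V_1 + 2 no longer applies, and V_3 = -2.
V_4 = 2*V_1 - V_3 + V_2  [with V_1=6, V_3=-2, V_2=1]  = 15

15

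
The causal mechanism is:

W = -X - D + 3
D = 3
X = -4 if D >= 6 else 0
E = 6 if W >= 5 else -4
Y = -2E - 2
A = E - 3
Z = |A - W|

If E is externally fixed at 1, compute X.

0

The intervention breaks the incoming arrows to E: E = 6 if W >= 5 else -4 no longer applies, and E = 1.
Since X is not a descendant of the intervened variable, it is unaffected.
X = -4 if D >= 6 else 0  [with D=3]  = 0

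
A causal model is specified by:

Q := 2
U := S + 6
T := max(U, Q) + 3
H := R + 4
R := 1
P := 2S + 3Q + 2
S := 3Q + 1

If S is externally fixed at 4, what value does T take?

13

The intervention breaks the incoming arrows to S: S := 3Q + 1 no longer applies, and S = 4.
U = S + 6  [with S=4]  = 10
T = max(U, Q) + 3  [with U=10, Q=2]  = 13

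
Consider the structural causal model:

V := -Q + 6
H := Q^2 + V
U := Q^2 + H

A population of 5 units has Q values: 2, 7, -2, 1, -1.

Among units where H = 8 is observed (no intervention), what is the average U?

Observing H=8 restricts to units where H's equation naturally yields 8: Q ∈ {2, -1}. In that subpopulation U = 12, 9, mean 10.5.

10.5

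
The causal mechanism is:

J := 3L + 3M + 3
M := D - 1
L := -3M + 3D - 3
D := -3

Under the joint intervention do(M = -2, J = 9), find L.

The joint intervention fixes M = -2, J = 9, removing each variable's own equation.
L = -3M + 3D - 3  [with M=-2, D=-3]  = -6

-6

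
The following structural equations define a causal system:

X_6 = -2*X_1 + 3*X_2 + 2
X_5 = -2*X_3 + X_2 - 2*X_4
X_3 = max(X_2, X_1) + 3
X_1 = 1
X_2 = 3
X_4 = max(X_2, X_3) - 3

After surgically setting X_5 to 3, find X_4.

The intervention breaks the incoming arrows to X_5: X_5 = -2*X_3 + X_2 - 2*X_4 no longer applies, and X_5 = 3.
Since X_4 is not a descendant of the intervened variable, it is unaffected.
X_3 = max(X_2, X_1) + 3  [with X_2=3, X_1=1]  = 6
X_4 = max(X_2, X_3) - 3  [with X_2=3, X_3=6]  = 3

3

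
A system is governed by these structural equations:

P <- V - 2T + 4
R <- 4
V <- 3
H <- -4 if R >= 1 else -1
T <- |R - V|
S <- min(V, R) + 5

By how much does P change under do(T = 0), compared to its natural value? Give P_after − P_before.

Intervening sets T = 0 and removes its equation (T <- |R - V|).
P = V - 2T + 4  [with V=3, T=0]  = 7
Without intervention: T = |R - V|  [with R=4, V=3]  = 1; P = V - 2T + 4  [with V=3, T=1]  = 5.
Change = 7 − 5 = 2.

2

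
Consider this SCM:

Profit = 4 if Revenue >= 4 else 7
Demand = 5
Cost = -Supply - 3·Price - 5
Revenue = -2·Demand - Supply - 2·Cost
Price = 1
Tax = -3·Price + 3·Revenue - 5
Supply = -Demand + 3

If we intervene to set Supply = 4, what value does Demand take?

Under do(Supply=4), the mechanism Supply = -Demand + 3 is discarded; Supply is fixed at 4.
Demand is not downstream of the intervention, so its value is determined by the original equations.

5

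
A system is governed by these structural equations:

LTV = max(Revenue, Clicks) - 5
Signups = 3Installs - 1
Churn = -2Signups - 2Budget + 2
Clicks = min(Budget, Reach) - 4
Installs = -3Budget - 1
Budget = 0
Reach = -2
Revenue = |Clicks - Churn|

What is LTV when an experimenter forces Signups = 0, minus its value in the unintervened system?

do(Signups=0) replaces the equation Signups = 3Installs - 1 with the constant Signups = 0.
Clicks = min(Budget, Reach) - 4  [with Budget=0, Reach=-2]  = -6
Churn = -2Signups - 2Budget + 2  [with Signups=0, Budget=0]  = 2
Revenue = |Clicks - Churn|  [with Clicks=-6, Churn=2]  = 8
LTV = max(Revenue, Clicks) - 5  [with Revenue=8, Clicks=-6]  = 3
Without intervention: Clicks = min(Budget, Reach) - 4  [with Budget=0, Reach=-2]  = -6; Installs = -3Budget - 1  [with Budget=0]  = -1; Signups = 3Installs - 1  [with Installs=-1]  = -4; Churn = -2Signups - 2Budget + 2  [with Signups=-4, Budget=0]  = 10; Revenue = |Clicks - Churn|  [with Clicks=-6, Churn=10]  = 16; LTV = max(Revenue, Clicks) - 5  [with Revenue=16, Clicks=-6]  = 11.
Change = 3 − 11 = -8.

-8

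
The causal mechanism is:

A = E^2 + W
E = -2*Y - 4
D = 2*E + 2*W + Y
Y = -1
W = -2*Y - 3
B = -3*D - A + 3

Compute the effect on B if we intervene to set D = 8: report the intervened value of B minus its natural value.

-45

Under do(D=8), the mechanism D = 2*E + 2*W + Y is discarded; D is fixed at 8.
E = -2*Y - 4  [with Y=-1]  = -2
W = -2*Y - 3  [with Y=-1]  = -1
A = E^2 + W  [with E=-2, W=-1]  = 3
B = -3*D - A + 3  [with D=8, A=3]  = -24
Without intervention: E = -2*Y - 4  [with Y=-1]  = -2; W = -2*Y - 3  [with Y=-1]  = -1; D = 2*E + 2*W + Y  [with E=-2, W=-1, Y=-1]  = -7; A = E^2 + W  [with E=-2, W=-1]  = 3; B = -3*D - A + 3  [with D=-7, A=3]  = 21.
Change = -24 − 21 = -45.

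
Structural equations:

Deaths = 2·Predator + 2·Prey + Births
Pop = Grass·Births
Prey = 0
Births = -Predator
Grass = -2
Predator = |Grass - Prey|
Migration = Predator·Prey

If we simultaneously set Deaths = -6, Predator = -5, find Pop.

The joint intervention fixes Deaths = -6, Predator = -5, removing each variable's own equation.
Births = -Predator  [with Predator=-5]  = 5
Pop = Grass·Births  [with Grass=-2, Births=5]  = -10

-10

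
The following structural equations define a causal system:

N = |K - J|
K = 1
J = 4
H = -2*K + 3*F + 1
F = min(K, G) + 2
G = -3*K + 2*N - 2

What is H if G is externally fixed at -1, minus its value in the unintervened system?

Under do(G=-1), the mechanism G = -3*K + 2*N - 2 is discarded; G is fixed at -1.
F = min(K, G) + 2  [with K=1, G=-1]  = 1
H = -2*K + 3*F + 1  [with K=1, F=1]  = 2
Without intervention: N = |K - J|  [with K=1, J=4]  = 3; G = -3*K + 2*N - 2  [with K=1, N=3]  = 1; F = min(K, G) + 2  [with K=1, G=1]  = 3; H = -2*K + 3*F + 1  [with K=1, F=3]  = 8.
Change = 2 − 8 = -6.

-6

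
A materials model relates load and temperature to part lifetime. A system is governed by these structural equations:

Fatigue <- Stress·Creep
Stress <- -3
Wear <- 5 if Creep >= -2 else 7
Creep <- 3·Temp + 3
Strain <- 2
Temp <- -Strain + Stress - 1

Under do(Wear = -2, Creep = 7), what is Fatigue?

Setting Wear = -2, Creep = 7 by intervention discards those variables' equations.
Fatigue = Stress·Creep  [with Stress=-3, Creep=7]  = -21

-21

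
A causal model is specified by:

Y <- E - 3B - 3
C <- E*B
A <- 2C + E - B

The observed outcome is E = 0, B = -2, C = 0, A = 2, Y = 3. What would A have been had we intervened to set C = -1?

0

The intervention breaks the incoming arrows to C: C <- E*B no longer applies, and C = -1.
A = 2C + E - B  [with C=-1, E=0, B=-2]  = 0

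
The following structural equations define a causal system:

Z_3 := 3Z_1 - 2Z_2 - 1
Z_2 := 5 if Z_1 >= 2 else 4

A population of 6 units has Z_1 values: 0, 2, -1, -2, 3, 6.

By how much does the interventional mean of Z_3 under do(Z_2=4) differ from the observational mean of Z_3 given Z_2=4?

Every unit gets Z_2=4 under the intervention. Z_3 values become -9, -3, -12, -15, 0, 9; E[Z_3|do(Z_2=4)] = -5.
Conditioning on Z_2=4 selects the 3 unit(s) with Z_1 ∈ {0, -1, -2}. Their Z_3 values: -9, -12, -15. Mean = -12.
Difference = -5 − (-12) = 7.

7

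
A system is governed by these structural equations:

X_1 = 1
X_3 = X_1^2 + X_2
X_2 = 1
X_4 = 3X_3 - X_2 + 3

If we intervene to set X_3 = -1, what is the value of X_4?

-1

The intervention breaks the incoming arrows to X_3: X_3 = X_1^2 + X_2 no longer applies, and X_3 = -1.
X_4 = 3X_3 - X_2 + 3  [with X_3=-1, X_2=1]  = -1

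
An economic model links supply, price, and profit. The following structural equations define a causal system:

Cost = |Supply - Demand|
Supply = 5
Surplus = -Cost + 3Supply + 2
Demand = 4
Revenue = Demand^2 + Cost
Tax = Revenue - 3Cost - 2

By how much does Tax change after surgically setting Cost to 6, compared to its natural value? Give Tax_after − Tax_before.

-10

do(Cost=6) replaces the equation Cost = |Supply - Demand| with the constant Cost = 6.
Revenue = Demand^2 + Cost  [with Demand=4, Cost=6]  = 22
Tax = Revenue - 3Cost - 2  [with Revenue=22, Cost=6]  = 2
Without intervention: Cost = |Supply - Demand|  [with Supply=5, Demand=4]  = 1; Revenue = Demand^2 + Cost  [with Demand=4, Cost=1]  = 17; Tax = Revenue - 3Cost - 2  [with Revenue=17, Cost=1]  = 12.
Change = 2 − 12 = -10.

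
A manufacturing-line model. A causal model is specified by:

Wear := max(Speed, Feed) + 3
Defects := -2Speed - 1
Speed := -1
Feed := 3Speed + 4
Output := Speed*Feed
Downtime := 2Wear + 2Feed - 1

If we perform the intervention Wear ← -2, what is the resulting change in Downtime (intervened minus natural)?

The intervention breaks the incoming arrows to Wear: Wear := max(Speed, Feed) + 3 no longer applies, and Wear = -2.
Feed = 3Speed + 4  [with Speed=-1]  = 1
Downtime = 2Wear + 2Feed - 1  [with Wear=-2, Feed=1]  = -3
Without intervention: Feed = 3Speed + 4  [with Speed=-1]  = 1; Wear = max(Speed, Feed) + 3  [with Speed=-1, Feed=1]  = 4; Downtime = 2Wear + 2Feed - 1  [with Wear=4, Feed=1]  = 9.
Change = -3 − 9 = -12.

-12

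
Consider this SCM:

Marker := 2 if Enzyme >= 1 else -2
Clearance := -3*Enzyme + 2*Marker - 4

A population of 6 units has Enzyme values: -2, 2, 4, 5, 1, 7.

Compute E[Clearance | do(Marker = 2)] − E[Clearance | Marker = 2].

2.9

Every unit gets Marker=2 under the intervention. Clearance values become 6, -6, -12, -15, -3, -21; E[Clearance|do(Marker=2)] = -8.5.
Conditioning on Marker=2 selects the 5 unit(s) with Enzyme ∈ {2, 4, 5, 1, 7}. Their Clearance values: -6, -12, -15, -3, -21. Mean = -11.4.
Difference = -8.5 − (-11.4) = 2.9.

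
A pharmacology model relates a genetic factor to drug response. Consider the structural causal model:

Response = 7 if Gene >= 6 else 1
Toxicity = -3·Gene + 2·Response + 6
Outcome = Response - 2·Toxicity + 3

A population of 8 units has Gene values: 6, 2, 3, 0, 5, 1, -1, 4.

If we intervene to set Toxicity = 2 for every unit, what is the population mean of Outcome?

0.75

The intervention sets Toxicity=2 in all 8 units regardless of Gene. Recomputing Outcome per unit gives 6, 0, 0, 0, 0, 0, 0, 0; average 0.75.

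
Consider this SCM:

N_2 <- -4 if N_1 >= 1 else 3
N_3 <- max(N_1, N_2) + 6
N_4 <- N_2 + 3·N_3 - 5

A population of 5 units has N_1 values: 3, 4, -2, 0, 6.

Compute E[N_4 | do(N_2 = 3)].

Under do(N_2=3), N_2's equation is replaced by N_2=3 for every unit. Per-unit N_4: 25, 28, 25, 25, 34. Mean = 27.4.

27.4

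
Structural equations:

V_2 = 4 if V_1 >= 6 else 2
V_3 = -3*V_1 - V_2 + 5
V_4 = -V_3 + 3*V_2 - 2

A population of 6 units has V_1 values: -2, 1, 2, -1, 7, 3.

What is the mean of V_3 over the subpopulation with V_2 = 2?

Observing V_2=2 restricts to units where V_2's equation naturally yields 2: V_1 ∈ {-2, 1, 2, -1, 3}. In that subpopulation V_3 = 9, 0, -3, 6, -6, mean 1.2.

1.2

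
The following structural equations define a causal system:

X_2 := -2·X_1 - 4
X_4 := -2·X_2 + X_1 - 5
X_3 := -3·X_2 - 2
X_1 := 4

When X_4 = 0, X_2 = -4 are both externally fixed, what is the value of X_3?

10

Setting X_4 = 0, X_2 = -4 by intervention discards those variables' equations.
X_3 = -3·X_2 - 2  [with X_2=-4]  = 10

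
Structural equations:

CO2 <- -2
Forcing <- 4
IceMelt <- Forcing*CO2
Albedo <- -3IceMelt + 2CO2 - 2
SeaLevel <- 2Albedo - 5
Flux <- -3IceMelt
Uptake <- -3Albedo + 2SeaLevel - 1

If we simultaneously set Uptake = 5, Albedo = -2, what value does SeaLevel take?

-9

Under do(Uptake = 5, Albedo = -2), each intervened variable's structural equation is replaced by its fixed value.
SeaLevel = 2Albedo - 5  [with Albedo=-2]  = -9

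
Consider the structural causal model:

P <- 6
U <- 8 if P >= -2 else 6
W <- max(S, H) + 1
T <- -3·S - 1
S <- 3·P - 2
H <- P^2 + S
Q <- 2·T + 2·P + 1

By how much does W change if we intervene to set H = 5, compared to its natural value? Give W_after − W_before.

The intervention breaks the incoming arrows to H: H <- P^2 + S no longer applies, and H = 5.
S = 3·P - 2  [with P=6]  = 16
W = max(S, H) + 1  [with S=16, H=5]  = 17
Without intervention: S = 3·P - 2  [with P=6]  = 16; H = P^2 + S  [with P=6, S=16]  = 52; W = max(S, H) + 1  [with S=16, H=52]  = 53.
Change = 17 − 53 = -36.

-36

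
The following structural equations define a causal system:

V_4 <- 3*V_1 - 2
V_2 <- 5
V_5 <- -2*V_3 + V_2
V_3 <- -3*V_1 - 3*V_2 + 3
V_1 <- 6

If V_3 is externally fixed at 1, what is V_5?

do(V_3=1) replaces the equation V_3 <- -3*V_1 - 3*V_2 + 3 with the constant V_3 = 1.
V_5 = -2*V_3 + V_2  [with V_3=1, V_2=5]  = 3

3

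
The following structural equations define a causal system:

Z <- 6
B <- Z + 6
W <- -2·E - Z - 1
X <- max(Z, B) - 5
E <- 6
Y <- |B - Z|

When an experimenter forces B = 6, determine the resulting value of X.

1

Under do(B=6), the mechanism B <- Z + 6 is discarded; B is fixed at 6.
X = max(Z, B) - 5  [with Z=6, B=6]  = 1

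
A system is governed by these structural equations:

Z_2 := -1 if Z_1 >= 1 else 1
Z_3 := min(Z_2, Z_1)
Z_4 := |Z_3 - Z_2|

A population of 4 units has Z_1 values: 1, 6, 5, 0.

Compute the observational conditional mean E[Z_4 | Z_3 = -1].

0

Conditioning on Z_3=-1 selects the 3 unit(s) with Z_1 ∈ {1, 6, 5}. Their Z_4 values: 0, 0, 0. Mean = 0.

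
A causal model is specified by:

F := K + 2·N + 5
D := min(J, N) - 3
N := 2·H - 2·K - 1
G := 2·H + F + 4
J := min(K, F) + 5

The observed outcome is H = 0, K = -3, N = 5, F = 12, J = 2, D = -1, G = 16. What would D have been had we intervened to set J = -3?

The intervention breaks the incoming arrows to J: J := min(K, F) + 5 no longer applies, and J = -3.
N = 2·H - 2·K - 1  [with H=0, K=-3]  = 5
D = min(J, N) - 3  [with J=-3, N=5]  = -6

-6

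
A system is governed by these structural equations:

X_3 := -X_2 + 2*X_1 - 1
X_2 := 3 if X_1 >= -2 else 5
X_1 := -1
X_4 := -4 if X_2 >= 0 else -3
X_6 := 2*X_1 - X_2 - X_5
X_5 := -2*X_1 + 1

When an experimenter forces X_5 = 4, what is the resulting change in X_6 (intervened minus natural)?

-1

The intervention breaks the incoming arrows to X_5: X_5 := -2*X_1 + 1 no longer applies, and X_5 = 4.
X_2 = 3 if X_1 >= -2 else 5  [with X_1=-1]  = 3
X_6 = 2*X_1 - X_2 - X_5  [with X_1=-1, X_2=3, X_5=4]  = -9
Without intervention: X_2 = 3 if X_1 >= -2 else 5  [with X_1=-1]  = 3; X_5 = -2*X_1 + 1  [with X_1=-1]  = 3; X_6 = 2*X_1 - X_2 - X_5  [with X_1=-1, X_2=3, X_5=3]  = -8.
Change = -9 − (-8) = -1.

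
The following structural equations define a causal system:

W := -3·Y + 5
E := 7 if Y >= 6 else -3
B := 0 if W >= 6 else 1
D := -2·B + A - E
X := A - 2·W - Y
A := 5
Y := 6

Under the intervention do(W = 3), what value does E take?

7

The intervention breaks the incoming arrows to W: W := -3·Y + 5 no longer applies, and W = 3.
No directed path runs from W to E, so E keeps its natural value.
E = 7 if Y >= 6 else -3  [with Y=6]  = 7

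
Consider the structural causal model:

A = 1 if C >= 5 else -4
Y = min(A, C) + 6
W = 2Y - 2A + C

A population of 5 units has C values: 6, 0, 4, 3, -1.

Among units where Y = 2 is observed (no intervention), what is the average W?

13.5

Observing Y=2 restricts to units where Y's equation naturally yields 2: C ∈ {0, 4, 3, -1}. In that subpopulation W = 12, 16, 15, 11, mean 13.5.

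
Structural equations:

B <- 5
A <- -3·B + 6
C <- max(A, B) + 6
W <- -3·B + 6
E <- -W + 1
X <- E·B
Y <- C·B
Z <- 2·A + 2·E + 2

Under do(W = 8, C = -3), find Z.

-30

The joint intervention fixes W = 8, C = -3, removing each variable's own equation.
A = -3·B + 6  [with B=5]  = -9
E = -W + 1  [with W=8]  = -7
Z = 2·A + 2·E + 2  [with A=-9, E=-7]  = -30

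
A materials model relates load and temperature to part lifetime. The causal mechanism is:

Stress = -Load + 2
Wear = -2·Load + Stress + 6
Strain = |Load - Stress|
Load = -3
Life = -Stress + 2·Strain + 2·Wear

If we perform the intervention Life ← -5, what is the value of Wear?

The intervention breaks the incoming arrows to Life: Life = -Stress + 2·Strain + 2·Wear no longer applies, and Life = -5.
Since Wear is not a descendant of the intervened variable, it is unaffected.
Stress = -Load + 2  [with Load=-3]  = 5
Wear = -2·Load + Stress + 6  [with Load=-3, Stress=5]  = 17

17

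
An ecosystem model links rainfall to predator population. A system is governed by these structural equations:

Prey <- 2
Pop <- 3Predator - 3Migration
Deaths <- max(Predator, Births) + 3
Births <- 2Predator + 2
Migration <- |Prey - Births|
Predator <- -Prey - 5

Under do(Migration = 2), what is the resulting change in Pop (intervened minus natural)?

The intervention breaks the incoming arrows to Migration: Migration <- |Prey - Births| no longer applies, and Migration = 2.
Predator = -Prey - 5  [with Prey=2]  = -7
Pop = 3Predator - 3Migration  [with Predator=-7, Migration=2]  = -27
Without intervention: Predator = -Prey - 5  [with Prey=2]  = -7; Births = 2Predator + 2  [with Predator=-7]  = -12; Migration = |Prey - Births|  [with Prey=2, Births=-12]  = 14; Pop = 3Predator - 3Migration  [with Predator=-7, Migration=14]  = -63.
Change = -27 − (-63) = 36.

36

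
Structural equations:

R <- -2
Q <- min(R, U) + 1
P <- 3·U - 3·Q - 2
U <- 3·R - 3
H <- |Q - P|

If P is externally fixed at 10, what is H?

Intervening sets P = 10 and removes its equation (P <- 3·U - 3·Q - 2).
U = 3·R - 3  [with R=-2]  = -9
Q = min(R, U) + 1  [with R=-2, U=-9]  = -8
H = |Q - P|  [with Q=-8, P=10]  = 18

18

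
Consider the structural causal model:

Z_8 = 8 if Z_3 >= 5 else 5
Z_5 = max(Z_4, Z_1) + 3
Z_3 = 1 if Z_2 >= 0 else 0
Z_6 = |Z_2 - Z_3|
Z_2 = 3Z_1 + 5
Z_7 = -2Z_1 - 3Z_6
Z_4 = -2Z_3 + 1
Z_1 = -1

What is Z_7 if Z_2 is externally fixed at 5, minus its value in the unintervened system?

-9

Under do(Z_2=5), the mechanism Z_2 = 3Z_1 + 5 is discarded; Z_2 is fixed at 5.
Z_3 = 1 if Z_2 >= 0 else 0  [with Z_2=5]  = 1
Z_6 = |Z_2 - Z_3|  [with Z_2=5, Z_3=1]  = 4
Z_7 = -2Z_1 - 3Z_6  [with Z_1=-1, Z_6=4]  = -10
Without intervention: Z_2 = 3Z_1 + 5  [with Z_1=-1]  = 2; Z_3 = 1 if Z_2 >= 0 else 0  [with Z_2=2]  = 1; Z_6 = |Z_2 - Z_3|  [with Z_2=2, Z_3=1]  = 1; Z_7 = -2Z_1 - 3Z_6  [with Z_1=-1, Z_6=1]  = -1.
Change = -10 − (-1) = -9.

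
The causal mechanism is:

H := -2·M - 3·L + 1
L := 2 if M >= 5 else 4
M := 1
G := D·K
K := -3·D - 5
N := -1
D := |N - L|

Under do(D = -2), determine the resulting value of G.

Under do(D=-2), the mechanism D := |N - L| is discarded; D is fixed at -2.
K = -3·D - 5  [with D=-2]  = 1
G = D·K  [with D=-2, K=1]  = -2

-2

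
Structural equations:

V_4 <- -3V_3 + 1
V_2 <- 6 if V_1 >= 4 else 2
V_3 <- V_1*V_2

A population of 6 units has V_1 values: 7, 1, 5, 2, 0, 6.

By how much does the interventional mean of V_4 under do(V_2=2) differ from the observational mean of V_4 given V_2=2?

The intervention sets V_2=2 in all 6 units regardless of V_1. Recomputing V_4 per unit gives -41, -5, -29, -11, 1, -35; average -20.
Observing V_2=2 restricts to units where V_2's equation naturally yields 2: V_1 ∈ {1, 2, 0}. In that subpopulation V_4 = -5, -11, 1, mean -5.
Difference = -20 − (-5) = -15.

-15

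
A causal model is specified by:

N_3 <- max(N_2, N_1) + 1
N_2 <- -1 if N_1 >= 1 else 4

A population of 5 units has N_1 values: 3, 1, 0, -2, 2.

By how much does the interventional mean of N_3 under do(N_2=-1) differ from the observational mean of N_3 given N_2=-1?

do(N_2=-1) breaks N_2's dependence on N_1. With N_2=-1 fixed, N_3 across the units is 4, 2, 1, 0, 3, mean 2.
Observing N_2=-1 restricts to units where N_2's equation naturally yields -1: N_1 ∈ {3, 1, 2}. In that subpopulation N_3 = 4, 2, 3, mean 3.
Difference = 2 − 3 = -1.

-1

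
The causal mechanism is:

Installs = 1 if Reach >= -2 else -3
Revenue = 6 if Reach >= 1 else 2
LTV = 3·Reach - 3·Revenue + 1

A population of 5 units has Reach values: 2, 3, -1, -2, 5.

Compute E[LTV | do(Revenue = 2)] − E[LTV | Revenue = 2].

Under do(Revenue=2), Revenue's equation is replaced by Revenue=2 for every unit. Per-unit LTV: 1, 4, -8, -11, 10. Mean = -0.8.
Observing Revenue=2 restricts to units where Revenue's equation naturally yields 2: Reach ∈ {-1, -2}. In that subpopulation LTV = -8, -11, mean -9.5.
Difference = -0.8 − (-9.5) = 8.7.

8.7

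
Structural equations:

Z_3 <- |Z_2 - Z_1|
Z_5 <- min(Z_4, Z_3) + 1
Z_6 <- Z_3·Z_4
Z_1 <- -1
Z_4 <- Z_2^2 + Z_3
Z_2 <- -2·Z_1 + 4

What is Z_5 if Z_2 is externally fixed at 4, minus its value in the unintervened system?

do(Z_2=4) replaces the equation Z_2 <- -2·Z_1 + 4 with the constant Z_2 = 4.
Z_3 = |Z_2 - Z_1|  [with Z_2=4, Z_1=-1]  = 5
Z_4 = Z_2^2 + Z_3  [with Z_2=4, Z_3=5]  = 21
Z_5 = min(Z_4, Z_3) + 1  [with Z_4=21, Z_3=5]  = 6
Without intervention: Z_2 = -2·Z_1 + 4  [with Z_1=-1]  = 6; Z_3 = |Z_2 - Z_1|  [with Z_2=6, Z_1=-1]  = 7; Z_4 = Z_2^2 + Z_3  [with Z_2=6, Z_3=7]  = 43; Z_5 = min(Z_4, Z_3) + 1  [with Z_4=43, Z_3=7]  = 8.
Change = 6 − 8 = -2.

-2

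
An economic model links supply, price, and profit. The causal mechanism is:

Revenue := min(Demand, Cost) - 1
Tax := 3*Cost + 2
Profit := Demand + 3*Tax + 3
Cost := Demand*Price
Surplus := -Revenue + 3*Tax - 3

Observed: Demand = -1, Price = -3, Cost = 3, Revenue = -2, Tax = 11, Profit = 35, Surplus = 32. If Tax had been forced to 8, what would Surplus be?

Under do(Tax=8), the mechanism Tax := 3*Cost + 2 is discarded; Tax is fixed at 8.
Cost = Demand*Price  [with Demand=-1, Price=-3]  = 3
Revenue = min(Demand, Cost) - 1  [with Demand=-1, Cost=3]  = -2
Surplus = -Revenue + 3*Tax - 3  [with Revenue=-2, Tax=8]  = 23

23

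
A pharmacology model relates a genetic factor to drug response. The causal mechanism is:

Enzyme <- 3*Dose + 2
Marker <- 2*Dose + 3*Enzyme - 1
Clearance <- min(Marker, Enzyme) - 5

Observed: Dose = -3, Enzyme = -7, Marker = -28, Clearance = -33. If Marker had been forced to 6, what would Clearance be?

The intervention breaks the incoming arrows to Marker: Marker <- 2*Dose + 3*Enzyme - 1 no longer applies, and Marker = 6.
Enzyme = 3*Dose + 2  [with Dose=-3]  = -7
Clearance = min(Marker, Enzyme) - 5  [with Marker=6, Enzyme=-7]  = -12

-12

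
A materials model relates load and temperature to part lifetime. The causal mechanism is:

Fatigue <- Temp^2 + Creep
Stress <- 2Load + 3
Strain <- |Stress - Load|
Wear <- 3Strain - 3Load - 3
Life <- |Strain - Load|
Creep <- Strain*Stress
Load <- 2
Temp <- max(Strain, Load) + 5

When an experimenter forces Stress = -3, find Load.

Under do(Stress=-3), the mechanism Stress <- 2Load + 3 is discarded; Stress is fixed at -3.
Load is not downstream of the intervention, so its value is determined by the original equations.

2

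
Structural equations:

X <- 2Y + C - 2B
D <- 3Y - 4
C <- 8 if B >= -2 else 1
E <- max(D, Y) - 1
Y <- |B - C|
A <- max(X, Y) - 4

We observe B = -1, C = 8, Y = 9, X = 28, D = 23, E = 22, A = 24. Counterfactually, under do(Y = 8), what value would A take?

The intervention breaks the incoming arrows to Y: Y <- |B - C| no longer applies, and Y = 8.
C = 8 if B >= -2 else 1  [with B=-1]  = 8
X = 2Y + C - 2B  [with Y=8, C=8, B=-1]  = 26
A = max(X, Y) - 4  [with X=26, Y=8]  = 22

22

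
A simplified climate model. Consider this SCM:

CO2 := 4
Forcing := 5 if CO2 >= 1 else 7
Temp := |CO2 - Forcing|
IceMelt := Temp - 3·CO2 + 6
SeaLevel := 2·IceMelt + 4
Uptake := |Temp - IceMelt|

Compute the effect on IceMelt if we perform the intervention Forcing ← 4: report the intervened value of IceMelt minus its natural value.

-1

Under do(Forcing=4), the mechanism Forcing := 5 if CO2 >= 1 else 7 is discarded; Forcing is fixed at 4.
Temp = |CO2 - Forcing|  [with CO2=4, Forcing=4]  = 0
IceMelt = Temp - 3·CO2 + 6  [with Temp=0, CO2=4]  = -6
Without intervention: Forcing = 5 if CO2 >= 1 else 7  [with CO2=4]  = 5; Temp = |CO2 - Forcing|  [with CO2=4, Forcing=5]  = 1; IceMelt = Temp - 3·CO2 + 6  [with Temp=1, CO2=4]  = -5.
Change = -6 − (-5) = -1.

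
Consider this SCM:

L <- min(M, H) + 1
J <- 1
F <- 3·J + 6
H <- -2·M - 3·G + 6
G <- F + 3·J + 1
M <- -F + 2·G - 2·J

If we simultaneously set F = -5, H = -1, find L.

0

Setting F = -5, H = -1 by intervention discards those variables' equations.
G = F + 3·J + 1  [with F=-5, J=1]  = -1
M = -F + 2·G - 2·J  [with F=-5, G=-1, J=1]  = 1
L = min(M, H) + 1  [with M=1, H=-1]  = 0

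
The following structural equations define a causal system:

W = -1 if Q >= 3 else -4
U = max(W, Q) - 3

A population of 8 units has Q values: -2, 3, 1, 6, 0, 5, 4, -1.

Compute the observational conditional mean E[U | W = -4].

-3.5

Observing W=-4 restricts to units where W's equation naturally yields -4: Q ∈ {-2, 1, 0, -1}. In that subpopulation U = -5, -2, -3, -4, mean -3.5.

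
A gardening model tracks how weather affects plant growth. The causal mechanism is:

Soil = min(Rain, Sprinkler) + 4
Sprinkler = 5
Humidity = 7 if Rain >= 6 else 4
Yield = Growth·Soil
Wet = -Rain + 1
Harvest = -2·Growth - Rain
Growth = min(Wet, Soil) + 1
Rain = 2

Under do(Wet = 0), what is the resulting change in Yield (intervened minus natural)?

The intervention breaks the incoming arrows to Wet: Wet = -Rain + 1 no longer applies, and Wet = 0.
Soil = min(Rain, Sprinkler) + 4  [with Rain=2, Sprinkler=5]  = 6
Growth = min(Wet, Soil) + 1  [with Wet=0, Soil=6]  = 1
Yield = Growth·Soil  [with Growth=1, Soil=6]  = 6
Without intervention: Soil = min(Rain, Sprinkler) + 4  [with Rain=2, Sprinkler=5]  = 6; Wet = -Rain + 1  [with Rain=2]  = -1; Growth = min(Wet, Soil) + 1  [with Wet=-1, Soil=6]  = 0; Yield = Growth·Soil  [with Growth=0, Soil=6]  = 0.
Change = 6 − 0 = 6.

6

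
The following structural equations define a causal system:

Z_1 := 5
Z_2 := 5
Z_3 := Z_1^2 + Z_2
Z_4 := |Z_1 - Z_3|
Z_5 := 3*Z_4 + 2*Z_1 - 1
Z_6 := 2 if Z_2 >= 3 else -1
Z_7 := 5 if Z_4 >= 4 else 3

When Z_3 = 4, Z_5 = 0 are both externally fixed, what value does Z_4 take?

1

The joint intervention fixes Z_3 = 4, Z_5 = 0, removing each variable's own equation.
Z_4 = |Z_1 - Z_3|  [with Z_1=5, Z_3=4]  = 1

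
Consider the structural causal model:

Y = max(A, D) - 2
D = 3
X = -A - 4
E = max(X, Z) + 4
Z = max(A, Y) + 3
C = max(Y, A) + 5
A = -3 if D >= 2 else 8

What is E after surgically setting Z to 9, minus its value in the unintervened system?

5

The intervention breaks the incoming arrows to Z: Z = max(A, Y) + 3 no longer applies, and Z = 9.
A = -3 if D >= 2 else 8  [with D=3]  = -3
X = -A - 4  [with A=-3]  = -1
E = max(X, Z) + 4  [with X=-1, Z=9]  = 13
Without intervention: A = -3 if D >= 2 else 8  [with D=3]  = -3; Y = max(A, D) - 2  [with A=-3, D=3]  = 1; Z = max(A, Y) + 3  [with A=-3, Y=1]  = 4; X = -A - 4  [with A=-3]  = -1; E = max(X, Z) + 4  [with X=-1, Z=4]  = 8.
Change = 13 − 8 = 5.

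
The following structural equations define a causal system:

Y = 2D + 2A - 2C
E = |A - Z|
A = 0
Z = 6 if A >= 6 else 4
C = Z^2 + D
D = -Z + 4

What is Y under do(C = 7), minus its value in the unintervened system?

18

The intervention breaks the incoming arrows to C: C = Z^2 + D no longer applies, and C = 7.
Z = 6 if A >= 6 else 4  [with A=0]  = 4
D = -Z + 4  [with Z=4]  = 0
Y = 2D + 2A - 2C  [with D=0, A=0, C=7]  = -14
Without intervention: Z = 6 if A >= 6 else 4  [with A=0]  = 4; D = -Z + 4  [with Z=4]  = 0; C = Z^2 + D  [with Z=4, D=0]  = 16; Y = 2D + 2A - 2C  [with D=0, A=0, C=16]  = -32.
Change = -14 − (-32) = 18.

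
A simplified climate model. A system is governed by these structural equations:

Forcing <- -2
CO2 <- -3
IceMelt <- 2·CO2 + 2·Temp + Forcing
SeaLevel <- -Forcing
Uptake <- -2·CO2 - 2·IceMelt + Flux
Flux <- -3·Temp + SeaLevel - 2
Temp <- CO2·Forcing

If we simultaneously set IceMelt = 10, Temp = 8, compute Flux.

-24

The joint intervention fixes IceMelt = 10, Temp = 8, removing each variable's own equation.
SeaLevel = -Forcing  [with Forcing=-2]  = 2
Flux = -3·Temp + SeaLevel - 2  [with Temp=8, SeaLevel=2]  = -24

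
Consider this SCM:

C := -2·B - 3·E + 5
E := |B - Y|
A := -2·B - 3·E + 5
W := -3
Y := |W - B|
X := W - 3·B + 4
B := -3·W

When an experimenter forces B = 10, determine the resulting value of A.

Under do(B=10), the mechanism B := -3·W is discarded; B is fixed at 10.
Y = |W - B|  [with W=-3, B=10]  = 13
E = |B - Y|  [with B=10, Y=13]  = 3
A = -2·B - 3·E + 5  [with B=10, E=3]  = -24

-24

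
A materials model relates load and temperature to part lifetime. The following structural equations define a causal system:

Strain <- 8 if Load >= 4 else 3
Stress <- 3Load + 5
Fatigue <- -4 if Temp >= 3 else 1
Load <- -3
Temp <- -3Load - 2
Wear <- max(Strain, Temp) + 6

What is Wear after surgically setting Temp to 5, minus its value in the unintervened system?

Intervening sets Temp = 5 and removes its equation (Temp <- -3Load - 2).
Strain = 8 if Load >= 4 else 3  [with Load=-3]  = 3
Wear = max(Strain, Temp) + 6  [with Strain=3, Temp=5]  = 11
Without intervention: Strain = 8 if Load >= 4 else 3  [with Load=-3]  = 3; Temp = -3Load - 2  [with Load=-3]  = 7; Wear = max(Strain, Temp) + 6  [with Strain=3, Temp=7]  = 13.
Change = 11 − 13 = -2.

-2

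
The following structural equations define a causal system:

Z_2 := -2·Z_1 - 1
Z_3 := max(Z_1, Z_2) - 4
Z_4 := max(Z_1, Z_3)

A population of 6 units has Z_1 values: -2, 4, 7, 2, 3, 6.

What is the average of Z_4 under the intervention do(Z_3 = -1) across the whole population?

The intervention sets Z_3=-1 in all 6 units regardless of Z_1. Recomputing Z_4 per unit gives -1, 4, 7, 2, 3, 6; average 3.5.

3.5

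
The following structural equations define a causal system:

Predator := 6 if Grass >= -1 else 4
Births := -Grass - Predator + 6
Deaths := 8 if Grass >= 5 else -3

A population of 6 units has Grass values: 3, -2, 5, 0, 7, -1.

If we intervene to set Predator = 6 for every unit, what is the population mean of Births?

-2

The intervention sets Predator=6 in all 6 units regardless of Grass. Recomputing Births per unit gives -3, 2, -5, 0, -7, 1; average -2.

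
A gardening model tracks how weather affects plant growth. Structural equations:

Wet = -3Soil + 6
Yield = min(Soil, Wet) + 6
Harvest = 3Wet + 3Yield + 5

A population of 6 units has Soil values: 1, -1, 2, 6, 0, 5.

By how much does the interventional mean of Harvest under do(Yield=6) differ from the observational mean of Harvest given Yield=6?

-10.5

Under do(Yield=6), Yield's equation is replaced by Yield=6 for every unit. Per-unit Harvest: 32, 50, 23, -13, 41, -4. Mean = 21.5.
Observing Yield=6 restricts to units where Yield's equation naturally yields 6: Soil ∈ {2, 0}. In that subpopulation Harvest = 23, 41, mean 32.
Difference = 21.5 − 32 = -10.5.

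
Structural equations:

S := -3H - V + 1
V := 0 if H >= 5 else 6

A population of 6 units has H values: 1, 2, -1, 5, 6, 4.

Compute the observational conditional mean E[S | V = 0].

E[S|V=0] averages over only the 2 units with V=0 (H = 5, 6): S = -14, -17, mean -15.5.

-15.5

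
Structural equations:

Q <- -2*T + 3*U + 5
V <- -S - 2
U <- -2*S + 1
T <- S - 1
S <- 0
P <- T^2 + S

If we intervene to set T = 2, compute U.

1

The intervention breaks the incoming arrows to T: T <- S - 1 no longer applies, and T = 2.
U is not downstream of the intervention, so its value is determined by the original equations.
U = -2*S + 1  [with S=0]  = 1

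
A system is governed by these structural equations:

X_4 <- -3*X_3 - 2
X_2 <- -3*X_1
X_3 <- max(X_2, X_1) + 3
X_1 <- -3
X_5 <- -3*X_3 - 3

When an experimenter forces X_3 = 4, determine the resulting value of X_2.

9

Under do(X_3=4), the mechanism X_3 <- max(X_2, X_1) + 3 is discarded; X_3 is fixed at 4.
Since X_2 is not a descendant of the intervened variable, it is unaffected.
X_2 = -3*X_1  [with X_1=-3]  = 9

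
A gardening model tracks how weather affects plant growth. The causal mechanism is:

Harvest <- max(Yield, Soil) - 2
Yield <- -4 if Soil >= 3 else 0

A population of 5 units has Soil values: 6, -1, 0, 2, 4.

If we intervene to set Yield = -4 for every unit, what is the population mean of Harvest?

The intervention sets Yield=-4 in all 5 units regardless of Soil. Recomputing Harvest per unit gives 4, -3, -2, 0, 2; average 0.2.

0.2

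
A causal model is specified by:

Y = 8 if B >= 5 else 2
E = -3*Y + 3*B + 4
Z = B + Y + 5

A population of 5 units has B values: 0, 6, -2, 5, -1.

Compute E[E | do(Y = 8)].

Every unit gets Y=8 under the intervention. E values become -20, -2, -26, -5, -23; E[E|do(Y=8)] = -15.2.

-15.2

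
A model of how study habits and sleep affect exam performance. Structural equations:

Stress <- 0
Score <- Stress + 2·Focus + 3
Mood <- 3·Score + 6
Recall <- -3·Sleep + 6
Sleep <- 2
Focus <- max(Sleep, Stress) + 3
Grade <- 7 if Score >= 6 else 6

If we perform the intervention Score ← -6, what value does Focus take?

5

Under do(Score=-6), the mechanism Score <- Stress + 2·Focus + 3 is discarded; Score is fixed at -6.
Since Focus is not a descendant of the intervened variable, it is unaffected.
Focus = max(Sleep, Stress) + 3  [with Sleep=2, Stress=0]  = 5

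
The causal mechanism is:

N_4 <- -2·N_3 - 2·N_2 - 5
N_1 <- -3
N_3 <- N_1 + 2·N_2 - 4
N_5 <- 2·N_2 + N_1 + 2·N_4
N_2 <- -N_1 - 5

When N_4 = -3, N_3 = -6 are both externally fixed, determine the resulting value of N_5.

The joint intervention fixes N_4 = -3, N_3 = -6, removing each variable's own equation.
N_2 = -N_1 - 5  [with N_1=-3]  = -2
N_5 = 2·N_2 + N_1 + 2·N_4  [with N_2=-2, N_1=-3, N_4=-3]  = -13

-13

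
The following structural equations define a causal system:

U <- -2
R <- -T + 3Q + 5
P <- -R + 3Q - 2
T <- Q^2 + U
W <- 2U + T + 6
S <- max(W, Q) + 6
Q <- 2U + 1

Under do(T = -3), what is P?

-10

The intervention breaks the incoming arrows to T: T <- Q^2 + U no longer applies, and T = -3.
Q = 2U + 1  [with U=-2]  = -3
R = -T + 3Q + 5  [with T=-3, Q=-3]  = -1
P = -R + 3Q - 2  [with R=-1, Q=-3]  = -10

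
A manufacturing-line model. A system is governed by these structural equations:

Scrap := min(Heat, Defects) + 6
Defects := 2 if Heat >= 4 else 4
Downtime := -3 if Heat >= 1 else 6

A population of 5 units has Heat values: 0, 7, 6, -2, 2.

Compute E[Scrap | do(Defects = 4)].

7.6

do(Defects=4) breaks Defects's dependence on Heat. With Defects=4 fixed, Scrap across the units is 6, 10, 10, 4, 8, mean 7.6.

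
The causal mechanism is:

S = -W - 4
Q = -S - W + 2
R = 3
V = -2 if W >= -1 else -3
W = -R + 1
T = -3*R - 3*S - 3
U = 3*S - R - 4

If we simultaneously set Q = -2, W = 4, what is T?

Under do(Q = -2, W = 4), each intervened variable's structural equation is replaced by its fixed value.
S = -W - 4  [with W=4]  = -8
T = -3*R - 3*S - 3  [with R=3, S=-8]  = 12

12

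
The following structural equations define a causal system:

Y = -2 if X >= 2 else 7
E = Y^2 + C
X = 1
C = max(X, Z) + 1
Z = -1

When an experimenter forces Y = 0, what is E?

Intervening sets Y = 0 and removes its equation (Y = -2 if X >= 2 else 7).
C = max(X, Z) + 1  [with X=1, Z=-1]  = 2
E = Y^2 + C  [with Y=0, C=2]  = 2

2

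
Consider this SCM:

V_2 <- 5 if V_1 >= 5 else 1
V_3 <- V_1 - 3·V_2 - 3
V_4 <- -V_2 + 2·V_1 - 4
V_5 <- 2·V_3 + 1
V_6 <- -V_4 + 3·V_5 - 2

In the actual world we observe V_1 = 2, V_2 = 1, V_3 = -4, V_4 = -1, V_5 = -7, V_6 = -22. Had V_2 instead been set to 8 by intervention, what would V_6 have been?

Under do(V_2=8), the mechanism V_2 <- 5 if V_1 >= 5 else 1 is discarded; V_2 is fixed at 8.
V_3 = V_1 - 3·V_2 - 3  [with V_1=2, V_2=8]  = -25
V_4 = -V_2 + 2·V_1 - 4  [with V_2=8, V_1=2]  = -8
V_5 = 2·V_3 + 1  [with V_3=-25]  = -49
V_6 = -V_4 + 3·V_5 - 2  [with V_4=-8, V_5=-49]  = -141

-141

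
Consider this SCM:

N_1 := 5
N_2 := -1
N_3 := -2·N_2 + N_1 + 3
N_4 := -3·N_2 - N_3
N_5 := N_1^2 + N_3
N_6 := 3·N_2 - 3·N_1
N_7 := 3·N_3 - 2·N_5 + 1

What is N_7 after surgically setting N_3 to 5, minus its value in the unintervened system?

The intervention breaks the incoming arrows to N_3: N_3 := -2·N_2 + N_1 + 3 no longer applies, and N_3 = 5.
N_5 = N_1^2 + N_3  [with N_1=5, N_3=5]  = 30
N_7 = 3·N_3 - 2·N_5 + 1  [with N_3=5, N_5=30]  = -44
Without intervention: N_3 = -2·N_2 + N_1 + 3  [with N_2=-1, N_1=5]  = 10; N_5 = N_1^2 + N_3  [with N_1=5, N_3=10]  = 35; N_7 = 3·N_3 - 2·N_5 + 1  [with N_3=10, N_5=35]  = -39.
Change = -44 − (-39) = -5.

-5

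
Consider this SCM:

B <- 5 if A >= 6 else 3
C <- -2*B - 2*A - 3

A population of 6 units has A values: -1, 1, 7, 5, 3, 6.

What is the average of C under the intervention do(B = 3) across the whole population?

do(B=3) breaks B's dependence on A. With B=3 fixed, C across the units is -7, -11, -23, -19, -15, -21, mean -16.

-16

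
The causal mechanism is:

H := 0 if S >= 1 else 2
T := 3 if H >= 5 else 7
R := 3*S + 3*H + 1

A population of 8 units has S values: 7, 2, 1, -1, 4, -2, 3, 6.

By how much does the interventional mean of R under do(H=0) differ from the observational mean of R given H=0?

-4

do(H=0) breaks H's dependence on S. With H=0 fixed, R across the units is 22, 7, 4, -2, 13, -5, 10, 19, mean 8.5.
Observing H=0 restricts to units where H's equation naturally yields 0: S ∈ {7, 2, 1, 4, 3, 6}. In that subpopulation R = 22, 7, 4, 13, 10, 19, mean 12.5.
Difference = 8.5 − 12.5 = -4.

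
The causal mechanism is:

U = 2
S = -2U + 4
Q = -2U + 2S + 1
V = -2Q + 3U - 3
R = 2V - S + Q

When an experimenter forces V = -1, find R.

-5

Intervening sets V = -1 and removes its equation (V = -2Q + 3U - 3).
S = -2U + 4  [with U=2]  = 0
Q = -2U + 2S + 1  [with U=2, S=0]  = -3
R = 2V - S + Q  [with V=-1, S=0, Q=-3]  = -5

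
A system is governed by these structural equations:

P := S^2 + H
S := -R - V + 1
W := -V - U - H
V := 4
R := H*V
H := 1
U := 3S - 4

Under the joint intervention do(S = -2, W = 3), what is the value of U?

Setting S = -2, W = 3 by intervention discards those variables' equations.
U = 3S - 4  [with S=-2]  = -10

-10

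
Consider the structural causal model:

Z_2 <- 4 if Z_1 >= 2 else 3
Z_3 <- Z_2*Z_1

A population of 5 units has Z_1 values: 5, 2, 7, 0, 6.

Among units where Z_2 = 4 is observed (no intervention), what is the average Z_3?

Conditioning on Z_2=4 selects the 4 unit(s) with Z_1 ∈ {5, 2, 7, 6}. Their Z_3 values: 20, 8, 28, 24. Mean = 20.

20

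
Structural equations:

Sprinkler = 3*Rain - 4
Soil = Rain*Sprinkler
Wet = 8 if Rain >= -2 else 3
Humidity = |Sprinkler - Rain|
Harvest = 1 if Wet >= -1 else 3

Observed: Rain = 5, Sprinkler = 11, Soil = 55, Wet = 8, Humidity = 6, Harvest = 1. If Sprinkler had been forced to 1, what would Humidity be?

4

do(Sprinkler=1) replaces the equation Sprinkler = 3*Rain - 4 with the constant Sprinkler = 1.
Humidity = |Sprinkler - Rain|  [with Sprinkler=1, Rain=5]  = 4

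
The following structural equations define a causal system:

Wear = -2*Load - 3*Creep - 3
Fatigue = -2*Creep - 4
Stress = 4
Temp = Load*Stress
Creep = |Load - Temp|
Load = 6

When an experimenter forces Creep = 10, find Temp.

Under do(Creep=10), the mechanism Creep = |Load - Temp| is discarded; Creep is fixed at 10.
Since Temp is not a descendant of the intervened variable, it is unaffected.
Temp = Load*Stress  [with Load=6, Stress=4]  = 24

24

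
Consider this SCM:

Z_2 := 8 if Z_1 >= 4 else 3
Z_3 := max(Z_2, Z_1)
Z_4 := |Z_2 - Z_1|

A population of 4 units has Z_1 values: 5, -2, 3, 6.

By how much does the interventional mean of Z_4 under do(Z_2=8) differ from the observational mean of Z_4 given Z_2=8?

The intervention sets Z_2=8 in all 4 units regardless of Z_1. Recomputing Z_4 per unit gives 3, 10, 5, 2; average 5.
E[Z_4|Z_2=8] averages over only the 2 units with Z_2=8 (Z_1 = 5, 6): Z_4 = 3, 2, mean 2.5.
Difference = 5 − 2.5 = 2.5.

2.5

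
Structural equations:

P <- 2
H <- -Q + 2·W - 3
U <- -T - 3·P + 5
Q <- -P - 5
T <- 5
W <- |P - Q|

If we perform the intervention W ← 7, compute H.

18

The intervention breaks the incoming arrows to W: W <- |P - Q| no longer applies, and W = 7.
Q = -P - 5  [with P=2]  = -7
H = -Q + 2·W - 3  [with Q=-7, W=7]  = 18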